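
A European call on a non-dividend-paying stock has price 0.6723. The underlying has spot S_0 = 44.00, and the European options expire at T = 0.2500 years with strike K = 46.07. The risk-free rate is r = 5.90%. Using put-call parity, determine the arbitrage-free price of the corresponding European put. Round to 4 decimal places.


Answer: Put price = 2.0678

Derivation:
Put-call parity: C - P = S_0 * exp(-qT) - K * exp(-rT).
S_0 * exp(-qT) = 44.0000 * 1.00000000 = 44.00000000
K * exp(-rT) = 46.0700 * 0.98535825 = 45.39545450
P = C - S*exp(-qT) + K*exp(-rT)
P = 0.6723 - 44.00000000 + 45.39545450 = 2.0678


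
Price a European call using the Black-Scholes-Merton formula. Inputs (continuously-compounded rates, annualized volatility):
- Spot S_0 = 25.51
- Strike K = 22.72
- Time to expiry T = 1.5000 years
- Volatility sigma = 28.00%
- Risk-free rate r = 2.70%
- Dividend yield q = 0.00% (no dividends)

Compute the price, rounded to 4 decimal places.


Answer: Price = 5.3926

Derivation:
d1 = (ln(S/K) + (r - q + 0.5*sigma^2) * T) / (sigma * sqrt(T)) = 0.62731706
d2 = d1 - sigma * sqrt(T) = 0.28438850
exp(-rT) = 0.96030916; exp(-qT) = 1.00000000
C = S_0 * exp(-qT) * N(d1) - K * exp(-rT) * N(d2)
N(d1) = 0.73477429; N(d2) = 0.61194366
C = 25.5100 * 1.00000000 * 0.73477429 - 22.7200 * 0.96030916 * 0.61194366 = 5.3926


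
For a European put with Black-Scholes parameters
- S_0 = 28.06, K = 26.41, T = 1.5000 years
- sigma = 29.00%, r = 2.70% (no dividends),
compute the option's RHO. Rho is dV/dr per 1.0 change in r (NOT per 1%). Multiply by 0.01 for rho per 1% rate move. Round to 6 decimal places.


Answer: Rho = -17.399498

Derivation:
d1 = 0.4622422193; d2 = 0.1070662066
phi(d1) = 0.3585194137; exp(-qT) = 1.0000000000; exp(-rT) = 0.9603091645
N(-d2) = 0.4573682281
Rho = -K*T*exp(-rT)*N(-d2) = -26.4100 * 1.5000 * 0.9603091645 * 0.4573682281 = -17.399498


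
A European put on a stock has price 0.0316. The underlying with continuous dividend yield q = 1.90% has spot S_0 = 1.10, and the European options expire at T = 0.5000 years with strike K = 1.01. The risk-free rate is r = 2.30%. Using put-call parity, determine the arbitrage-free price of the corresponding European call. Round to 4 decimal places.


Answer: Call price = 0.1227

Derivation:
Put-call parity: C - P = S_0 * exp(-qT) - K * exp(-rT).
S_0 * exp(-qT) = 1.1000 * 0.99054498 = 1.08959948
K * exp(-rT) = 1.0100 * 0.98856587 = 0.99845153
C = P + S*exp(-qT) - K*exp(-rT)
C = 0.0316 + 1.08959948 - 0.99845153 = 0.1227


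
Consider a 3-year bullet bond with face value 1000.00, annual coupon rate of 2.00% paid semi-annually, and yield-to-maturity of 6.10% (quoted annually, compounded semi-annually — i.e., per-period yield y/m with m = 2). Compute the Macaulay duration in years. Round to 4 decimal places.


Coupon per period c = face * coupon_rate / m = 10.000000
Periods per year m = 2; per-period yield y/m = 0.030500
Number of cashflows N = 6
Cashflows (t years, CF_t, discount factor 1/(1+y/m)^(m*t), PV):
  t = 0.5000: CF_t = 10.000000, DF = 0.970403, PV = 9.704027
  t = 1.0000: CF_t = 10.000000, DF = 0.941681, PV = 9.416814
  t = 1.5000: CF_t = 10.000000, DF = 0.913810, PV = 9.138102
  t = 2.0000: CF_t = 10.000000, DF = 0.886764, PV = 8.867639
  t = 2.5000: CF_t = 10.000000, DF = 0.860518, PV = 8.605181
  t = 3.0000: CF_t = 1010.000000, DF = 0.835049, PV = 843.399612
Price P = sum_t PV_t = 889.131377
Macaulay numerator sum_t t * PV_t:
  t * PV_t at t = 0.5000: 4.852014
  t * PV_t at t = 1.0000: 9.416814
  t * PV_t at t = 1.5000: 13.707153
  t * PV_t at t = 2.0000: 17.735278
  t * PV_t at t = 2.5000: 21.512953
  t * PV_t at t = 3.0000: 2530.198837
Macaulay duration D = (sum_t t * PV_t) / P = 2597.423050 / 889.131377 = 2.921304

Answer: Macaulay duration = 2.9213 years


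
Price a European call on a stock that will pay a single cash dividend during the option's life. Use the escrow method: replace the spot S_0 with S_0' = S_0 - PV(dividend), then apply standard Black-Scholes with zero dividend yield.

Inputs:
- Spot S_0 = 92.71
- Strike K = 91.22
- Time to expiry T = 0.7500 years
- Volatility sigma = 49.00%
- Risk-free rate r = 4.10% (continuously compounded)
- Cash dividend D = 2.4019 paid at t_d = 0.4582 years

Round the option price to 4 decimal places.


PV(D) = D * exp(-r * t_d) = 2.4019 * 0.98138916 = 2.35719863
S_0' = S_0 - PV(D) = 92.7100 - 2.35719863 = 90.35280137
d1 = (ln(S_0'/K) + (r + sigma^2/2)*T) / (sigma*sqrt(T)) = 0.26212963
d2 = d1 - sigma*sqrt(T) = -0.16222282
exp(-rT) = 0.96971797
N(d1) = 0.60338925; N(d2) = 0.43556520
C = S_0' * N(d1) - K * exp(-rT) * N(d2) = 90.35280137 * 0.60338925 - 91.2200 * 0.96971797 * 0.43556520 = 15.9888

Answer: Price = 15.9888


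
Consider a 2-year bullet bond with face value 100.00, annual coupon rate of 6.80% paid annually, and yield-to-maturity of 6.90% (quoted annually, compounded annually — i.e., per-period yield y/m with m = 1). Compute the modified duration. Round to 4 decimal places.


Coupon per period c = face * coupon_rate / m = 6.800000
Periods per year m = 1; per-period yield y/m = 0.069000
Number of cashflows N = 2
Cashflows (t years, CF_t, discount factor 1/(1+y/m)^(m*t), PV):
  t = 1.0000: CF_t = 6.800000, DF = 0.935454, PV = 6.361085
  t = 2.0000: CF_t = 106.800000, DF = 0.875074, PV = 93.457862
Price P = sum_t PV_t = 99.818947
First compute Macaulay numerator sum_t t * PV_t:
  t * PV_t at t = 1.0000: 6.361085
  t * PV_t at t = 2.0000: 186.915724
Macaulay duration D = 193.276809 / 99.818947 = 1.936274
Modified duration = D / (1 + y/m) = 1.936274 / (1 + 0.069000) = 1.811294

Answer: Modified duration = 1.8113


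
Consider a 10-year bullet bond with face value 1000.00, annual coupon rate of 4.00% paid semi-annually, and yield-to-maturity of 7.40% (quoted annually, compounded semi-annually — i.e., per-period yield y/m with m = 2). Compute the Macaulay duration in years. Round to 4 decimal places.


Answer: Macaulay duration = 8.0422 years

Derivation:
Coupon per period c = face * coupon_rate / m = 20.000000
Periods per year m = 2; per-period yield y/m = 0.037000
Number of cashflows N = 20
Cashflows (t years, CF_t, discount factor 1/(1+y/m)^(m*t), PV):
  t = 0.5000: CF_t = 20.000000, DF = 0.964320, PV = 19.286403
  t = 1.0000: CF_t = 20.000000, DF = 0.929913, PV = 18.598267
  t = 1.5000: CF_t = 20.000000, DF = 0.896734, PV = 17.934684
  t = 2.0000: CF_t = 20.000000, DF = 0.864739, PV = 17.294777
  t = 2.5000: CF_t = 20.000000, DF = 0.833885, PV = 16.677702
  t = 3.0000: CF_t = 20.000000, DF = 0.804132, PV = 16.082644
  t = 3.5000: CF_t = 20.000000, DF = 0.775441, PV = 15.508818
  t = 4.0000: CF_t = 20.000000, DF = 0.747773, PV = 14.955466
  t = 4.5000: CF_t = 20.000000, DF = 0.721093, PV = 14.421857
  t = 5.0000: CF_t = 20.000000, DF = 0.695364, PV = 13.907287
  t = 5.5000: CF_t = 20.000000, DF = 0.670554, PV = 13.411078
  t = 6.0000: CF_t = 20.000000, DF = 0.646629, PV = 12.932572
  t = 6.5000: CF_t = 20.000000, DF = 0.623557, PV = 12.471140
  t = 7.0000: CF_t = 20.000000, DF = 0.601309, PV = 12.026172
  t = 7.5000: CF_t = 20.000000, DF = 0.579854, PV = 11.597080
  t = 8.0000: CF_t = 20.000000, DF = 0.559165, PV = 11.183298
  t = 8.5000: CF_t = 20.000000, DF = 0.539214, PV = 10.784280
  t = 9.0000: CF_t = 20.000000, DF = 0.519975, PV = 10.399498
  t = 9.5000: CF_t = 20.000000, DF = 0.501422, PV = 10.028446
  t = 10.0000: CF_t = 1020.000000, DF = 0.483532, PV = 493.202244
Price P = sum_t PV_t = 762.703714
Macaulay numerator sum_t t * PV_t:
  t * PV_t at t = 0.5000: 9.643202
  t * PV_t at t = 1.0000: 18.598267
  t * PV_t at t = 1.5000: 26.902026
  t * PV_t at t = 2.0000: 34.589554
  t * PV_t at t = 2.5000: 41.694255
  t * PV_t at t = 3.0000: 48.247933
  t * PV_t at t = 3.5000: 54.280863
  t * PV_t at t = 4.0000: 59.821863
  t * PV_t at t = 4.5000: 64.898357
  t * PV_t at t = 5.0000: 69.536437
  t * PV_t at t = 5.5000: 73.760927
  t * PV_t at t = 6.0000: 77.595435
  t * PV_t at t = 6.5000: 81.062411
  t * PV_t at t = 7.0000: 84.183203
  t * PV_t at t = 7.5000: 86.978099
  t * PV_t at t = 8.0000: 89.466383
  t * PV_t at t = 8.5000: 91.666376
  t * PV_t at t = 9.0000: 93.595483
  t * PV_t at t = 9.5000: 95.270233
  t * PV_t at t = 10.0000: 4932.022441
Macaulay duration D = (sum_t t * PV_t) / P = 6133.813750 / 762.703714 = 8.042197


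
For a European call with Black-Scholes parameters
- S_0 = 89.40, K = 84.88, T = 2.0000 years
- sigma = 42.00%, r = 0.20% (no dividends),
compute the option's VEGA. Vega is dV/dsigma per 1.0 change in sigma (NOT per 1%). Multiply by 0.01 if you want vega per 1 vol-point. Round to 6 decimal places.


d1 = 0.3910674052; d2 = -0.2029022910
phi(d1) = 0.3695735924; exp(-qT) = 1.0000000000; exp(-rT) = 0.9960079893
Vega = S * exp(-qT) * phi(d1) * sqrt(T) = 89.4000 * 1.0000000000 * 0.3695735924 * 1.4142135624 = 46.725445

Answer: Vega = 46.725445


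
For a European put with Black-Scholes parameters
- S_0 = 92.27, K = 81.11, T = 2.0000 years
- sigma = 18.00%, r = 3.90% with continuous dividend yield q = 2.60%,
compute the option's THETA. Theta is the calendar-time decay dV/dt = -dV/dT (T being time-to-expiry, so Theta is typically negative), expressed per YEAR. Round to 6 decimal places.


d1 = 0.7358341865; d2 = 0.4812757452
phi(d1) = 0.3043233449; exp(-qT) = 0.9493288668; exp(-rT) = 0.9249644265
Theta = -S*exp(-qT)*phi(d1)*sigma/(2*sqrt(T)) + r*K*exp(-rT)*N(-d2) - q*S*exp(-qT)*N(-d1)
N(-d1) = 0.2309158067; N(-d2) = 0.3151602666; sqrt(T) = 1.4142135624
Term 1 = -92.2700 * 0.9493288668 * 0.3043233449 * 0.1800 / (2 * 1.4142135624) = -1.6964457961
Term 2 = 0.0390 * 81.1100 * 0.9249644265 * 0.3151602666 = 0.9221371060
Term 3 = -0.0260 * 92.2700 * 0.9493288668 * 0.2309158067 = -0.5259012679
Theta = -1.6964457961 + (0.9221371060) + (-0.5259012679) = -1.300210

Answer: Theta = -1.300210


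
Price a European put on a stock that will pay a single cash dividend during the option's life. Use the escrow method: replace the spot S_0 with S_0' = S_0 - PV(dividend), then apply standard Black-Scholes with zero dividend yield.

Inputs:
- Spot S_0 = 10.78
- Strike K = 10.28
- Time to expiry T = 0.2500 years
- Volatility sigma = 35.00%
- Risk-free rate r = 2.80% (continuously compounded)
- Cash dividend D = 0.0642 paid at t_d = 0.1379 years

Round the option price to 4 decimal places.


Answer: Price = 0.5034

Derivation:
PV(D) = D * exp(-r * t_d) = 0.0642 * 0.99614624 = 0.06395259
S_0' = S_0 - PV(D) = 10.7800 - 0.06395259 = 10.71604741
d1 = (ln(S_0'/K) + (r + sigma^2/2)*T) / (sigma*sqrt(T)) = 0.36488352
d2 = d1 - sigma*sqrt(T) = 0.18988352
exp(-rT) = 0.99302444
N(-d1) = 0.35759918; N(-d2) = 0.42470020
P = K * exp(-rT) * N(-d2) - S_0' * N(-d1) = 10.2800 * 0.99302444 * 0.42470020 - 10.71604741 * 0.35759918 = 0.5034


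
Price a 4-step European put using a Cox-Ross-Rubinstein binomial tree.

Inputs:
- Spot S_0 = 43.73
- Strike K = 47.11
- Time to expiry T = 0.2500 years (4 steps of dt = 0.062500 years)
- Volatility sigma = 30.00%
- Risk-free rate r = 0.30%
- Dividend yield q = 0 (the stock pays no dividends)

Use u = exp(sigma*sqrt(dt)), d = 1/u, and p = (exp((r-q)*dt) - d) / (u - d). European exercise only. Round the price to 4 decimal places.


Answer: Price = V(0,0) = 4.8493

Derivation:
dt = T/N = 0.062500
u = exp(sigma*sqrt(dt)) = 1.077884; d = 1/u = 0.927743
p = (exp((r-q)*dt) - d) / (u - d) = 0.482508
Discount per step: exp(-r*dt) = 0.999813
Stock lattice S(k, i) with i counting down-moves:
  k=0: S(0,0) = 43.7300
  k=1: S(1,0) = 47.1359; S(1,1) = 40.5702
  k=2: S(2,0) = 50.8070; S(2,1) = 43.7300; S(2,2) = 37.6388
  k=3: S(3,0) = 54.7641; S(3,1) = 47.1359; S(3,2) = 40.5702; S(3,3) = 34.9191
  k=4: S(4,0) = 59.0293; S(4,1) = 50.8070; S(4,2) = 43.7300; S(4,3) = 37.6388; S(4,4) = 32.3960
Terminal payoffs V(N, i) = max(K - S_T, 0):
  V(4,0) = 0.000000; V(4,1) = 0.000000; V(4,2) = 3.380000; V(4,3) = 9.471240; V(4,4) = 14.714019
Backward induction: V(k, i) = exp(-r*dt) * [p * V(k+1, i) + (1-p) * V(k+1, i+1)].
  V(3,0) = exp(-r*dt) * [p*0.000000 + (1-p)*0.000000] = 0.000000
  V(3,1) = exp(-r*dt) * [p*0.000000 + (1-p)*3.380000] = 1.748796
  V(3,2) = exp(-r*dt) * [p*3.380000 + (1-p)*9.471240] = 6.530945
  V(3,3) = exp(-r*dt) * [p*9.471240 + (1-p)*14.714019] = 12.182053
  V(2,0) = exp(-r*dt) * [p*0.000000 + (1-p)*1.748796] = 0.904819
  V(2,1) = exp(-r*dt) * [p*1.748796 + (1-p)*6.530945] = 4.222729
  V(2,2) = exp(-r*dt) * [p*6.530945 + (1-p)*12.182053] = 9.453577
  V(1,0) = exp(-r*dt) * [p*0.904819 + (1-p)*4.222729] = 2.621320
  V(1,1) = exp(-r*dt) * [p*4.222729 + (1-p)*9.453577] = 6.928353
  V(0,0) = exp(-r*dt) * [p*2.621320 + (1-p)*6.928353] = 4.849267


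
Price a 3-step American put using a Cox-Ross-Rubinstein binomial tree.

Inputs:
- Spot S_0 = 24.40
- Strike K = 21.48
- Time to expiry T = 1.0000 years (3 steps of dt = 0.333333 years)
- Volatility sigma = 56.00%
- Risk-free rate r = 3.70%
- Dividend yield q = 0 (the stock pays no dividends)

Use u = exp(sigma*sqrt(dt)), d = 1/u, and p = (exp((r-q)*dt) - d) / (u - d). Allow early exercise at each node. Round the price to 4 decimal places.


Answer: Price = V(0,0) = 3.6914

Derivation:
dt = T/N = 0.333333
u = exp(sigma*sqrt(dt)) = 1.381702; d = 1/u = 0.723745
p = (exp((r-q)*dt) - d) / (u - d) = 0.438729
Discount per step: exp(-r*dt) = 0.987742
Stock lattice S(k, i) with i counting down-moves:
  k=0: S(0,0) = 24.4000
  k=1: S(1,0) = 33.7135; S(1,1) = 17.6594
  k=2: S(2,0) = 46.5821; S(2,1) = 24.4000; S(2,2) = 12.7809
  k=3: S(3,0) = 64.3625; S(3,1) = 33.7135; S(3,2) = 17.6594; S(3,3) = 9.2501
Terminal payoffs V(N, i) = max(K - S_T, 0):
  V(3,0) = 0.000000; V(3,1) = 0.000000; V(3,2) = 3.820622; V(3,3) = 12.229897
Backward induction: V(k, i) = exp(-r*dt) * [p * V(k+1, i) + (1-p) * V(k+1, i+1)]; then take max(V_cont, immediate exercise) for American.
  V(2,0) = exp(-r*dt) * [p*0.000000 + (1-p)*0.000000] = 0.000000; exercise = 0.000000; V(2,0) = max -> 0.000000
  V(2,1) = exp(-r*dt) * [p*0.000000 + (1-p)*3.820622] = 2.118120; exercise = 0.000000; V(2,1) = max -> 2.118120
  V(2,2) = exp(-r*dt) * [p*3.820622 + (1-p)*12.229897] = 8.435820; exercise = 8.699113; V(2,2) = max -> 8.699113
  V(1,0) = exp(-r*dt) * [p*0.000000 + (1-p)*2.118120] = 1.174268; exercise = 0.000000; V(1,0) = max -> 1.174268
  V(1,1) = exp(-r*dt) * [p*2.118120 + (1-p)*8.699113] = 5.740603; exercise = 3.820622; V(1,1) = max -> 5.740603
  V(0,0) = exp(-r*dt) * [p*1.174268 + (1-p)*5.740603] = 3.691411; exercise = 0.000000; V(0,0) = max -> 3.691411


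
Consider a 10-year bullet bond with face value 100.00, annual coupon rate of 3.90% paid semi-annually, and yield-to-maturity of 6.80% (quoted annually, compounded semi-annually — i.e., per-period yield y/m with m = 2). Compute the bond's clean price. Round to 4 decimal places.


Coupon per period c = face * coupon_rate / m = 1.950000
Periods per year m = 2; per-period yield y/m = 0.034000
Number of cashflows N = 20
Cashflows (t years, CF_t, discount factor 1/(1+y/m)^(m*t), PV):
  t = 0.5000: CF_t = 1.950000, DF = 0.967118, PV = 1.885880
  t = 1.0000: CF_t = 1.950000, DF = 0.935317, PV = 1.823869
  t = 1.5000: CF_t = 1.950000, DF = 0.904562, PV = 1.763896
  t = 2.0000: CF_t = 1.950000, DF = 0.874818, PV = 1.705896
  t = 2.5000: CF_t = 1.950000, DF = 0.846052, PV = 1.649802
  t = 3.0000: CF_t = 1.950000, DF = 0.818233, PV = 1.595554
  t = 3.5000: CF_t = 1.950000, DF = 0.791327, PV = 1.543089
  t = 4.0000: CF_t = 1.950000, DF = 0.765307, PV = 1.492349
  t = 4.5000: CF_t = 1.950000, DF = 0.740142, PV = 1.443277
  t = 5.0000: CF_t = 1.950000, DF = 0.715805, PV = 1.395819
  t = 5.5000: CF_t = 1.950000, DF = 0.692268, PV = 1.349922
  t = 6.0000: CF_t = 1.950000, DF = 0.669505, PV = 1.305534
  t = 6.5000: CF_t = 1.950000, DF = 0.647490, PV = 1.262605
  t = 7.0000: CF_t = 1.950000, DF = 0.626199, PV = 1.221088
  t = 7.5000: CF_t = 1.950000, DF = 0.605608, PV = 1.180936
  t = 8.0000: CF_t = 1.950000, DF = 0.585695, PV = 1.142105
  t = 8.5000: CF_t = 1.950000, DF = 0.566436, PV = 1.104550
  t = 9.0000: CF_t = 1.950000, DF = 0.547810, PV = 1.068230
  t = 9.5000: CF_t = 1.950000, DF = 0.529797, PV = 1.033105
  t = 10.0000: CF_t = 101.950000, DF = 0.512377, PV = 52.236787
Price P = sum_t PV_t = 79.204293

Answer: Price = 79.2043


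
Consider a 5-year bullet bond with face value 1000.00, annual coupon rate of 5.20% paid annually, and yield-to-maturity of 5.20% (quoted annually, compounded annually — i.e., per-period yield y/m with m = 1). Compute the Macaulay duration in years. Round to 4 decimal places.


Answer: Macaulay duration = 4.5295 years

Derivation:
Coupon per period c = face * coupon_rate / m = 52.000000
Periods per year m = 1; per-period yield y/m = 0.052000
Number of cashflows N = 5
Cashflows (t years, CF_t, discount factor 1/(1+y/m)^(m*t), PV):
  t = 1.0000: CF_t = 52.000000, DF = 0.950570, PV = 49.429658
  t = 2.0000: CF_t = 52.000000, DF = 0.903584, PV = 46.986367
  t = 3.0000: CF_t = 52.000000, DF = 0.858920, PV = 44.663847
  t = 4.0000: CF_t = 52.000000, DF = 0.816464, PV = 42.456128
  t = 5.0000: CF_t = 1052.000000, DF = 0.776106, PV = 816.464001
Price P = sum_t PV_t = 1000.000000
Macaulay numerator sum_t t * PV_t:
  t * PV_t at t = 1.0000: 49.429658
  t * PV_t at t = 2.0000: 93.972733
  t * PV_t at t = 3.0000: 133.991540
  t * PV_t at t = 4.0000: 169.824512
  t * PV_t at t = 5.0000: 4082.320004
Macaulay duration D = (sum_t t * PV_t) / P = 4529.538447 / 1000.000000 = 4.529538


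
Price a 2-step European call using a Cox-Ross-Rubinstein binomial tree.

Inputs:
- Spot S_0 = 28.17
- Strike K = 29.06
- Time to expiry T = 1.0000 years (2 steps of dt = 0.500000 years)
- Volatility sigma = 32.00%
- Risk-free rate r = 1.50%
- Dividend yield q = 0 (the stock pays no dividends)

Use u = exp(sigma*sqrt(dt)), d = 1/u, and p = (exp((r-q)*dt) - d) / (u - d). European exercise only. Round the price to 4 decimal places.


dt = T/N = 0.500000
u = exp(sigma*sqrt(dt)) = 1.253919; d = 1/u = 0.797499
p = (exp((r-q)*dt) - d) / (u - d) = 0.460166
Discount per step: exp(-r*dt) = 0.992528
Stock lattice S(k, i) with i counting down-moves:
  k=0: S(0,0) = 28.1700
  k=1: S(1,0) = 35.3229; S(1,1) = 22.4656
  k=2: S(2,0) = 44.2921; S(2,1) = 28.1700; S(2,2) = 17.9163
Terminal payoffs V(N, i) = max(S_T - K, 0):
  V(2,0) = 15.232082; V(2,1) = 0.000000; V(2,2) = 0.000000
Backward induction: V(k, i) = exp(-r*dt) * [p * V(k+1, i) + (1-p) * V(k+1, i+1)].
  V(1,0) = exp(-r*dt) * [p*15.232082 + (1-p)*0.000000] = 6.956907
  V(1,1) = exp(-r*dt) * [p*0.000000 + (1-p)*0.000000] = 0.000000
  V(0,0) = exp(-r*dt) * [p*6.956907 + (1-p)*0.000000] = 3.177409

Answer: Price = V(0,0) = 3.1774


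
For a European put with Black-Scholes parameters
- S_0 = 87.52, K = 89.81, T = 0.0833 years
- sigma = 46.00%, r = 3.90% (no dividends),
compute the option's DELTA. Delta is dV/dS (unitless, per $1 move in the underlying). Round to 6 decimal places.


Answer: Delta = -0.541295

Derivation:
d1 = -0.1036964003; d2 = -0.2364604015
phi(d1) = 0.3968031342; exp(-qT) = 1.0000000000; exp(-rT) = 0.9967565713
N(-d1) = 0.5412948583
Delta = -exp(-qT) * N(-d1) = -1.0000000000 * 0.5412948583 = -0.541295


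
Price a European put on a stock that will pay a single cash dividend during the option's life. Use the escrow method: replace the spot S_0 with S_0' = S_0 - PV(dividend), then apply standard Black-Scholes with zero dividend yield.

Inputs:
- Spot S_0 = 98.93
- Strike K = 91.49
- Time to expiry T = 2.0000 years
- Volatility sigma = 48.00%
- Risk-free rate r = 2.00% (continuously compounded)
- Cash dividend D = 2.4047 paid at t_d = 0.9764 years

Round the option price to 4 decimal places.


PV(D) = D * exp(-r * t_d) = 2.4047 * 0.98066144 = 2.35819656
S_0' = S_0 - PV(D) = 98.9300 - 2.35819656 = 96.57180344
d1 = (ln(S_0'/K) + (r + sigma^2/2)*T) / (sigma*sqrt(T)) = 0.47797050
d2 = d1 - sigma*sqrt(T) = -0.20085201
exp(-rT) = 0.96078944
N(-d1) = 0.31633560; N(-d2) = 0.57959285
P = K * exp(-rT) * N(-d2) - S_0' * N(-d1) = 91.4900 * 0.96078944 * 0.57959285 - 96.57180344 * 0.31633560 = 20.3986

Answer: Price = 20.3986


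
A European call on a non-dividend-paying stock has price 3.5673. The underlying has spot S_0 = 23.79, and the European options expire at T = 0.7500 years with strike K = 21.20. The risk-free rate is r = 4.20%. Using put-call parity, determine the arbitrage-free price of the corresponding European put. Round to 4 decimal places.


Put-call parity: C - P = S_0 * exp(-qT) - K * exp(-rT).
S_0 * exp(-qT) = 23.7900 * 1.00000000 = 23.79000000
K * exp(-rT) = 21.2000 * 0.96899096 = 20.54260828
P = C - S*exp(-qT) + K*exp(-rT)
P = 3.5673 - 23.79000000 + 20.54260828 = 0.3199

Answer: Put price = 0.3199


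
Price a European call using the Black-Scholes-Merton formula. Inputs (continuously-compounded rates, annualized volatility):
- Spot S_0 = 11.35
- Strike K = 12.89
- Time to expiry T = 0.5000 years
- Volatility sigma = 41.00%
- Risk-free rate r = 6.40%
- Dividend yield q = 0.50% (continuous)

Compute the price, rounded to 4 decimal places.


Answer: Price = 0.8673

Derivation:
d1 = (ln(S/K) + (r - q + 0.5*sigma^2) * T) / (sigma * sqrt(T)) = -0.19215738
d2 = d1 - sigma * sqrt(T) = -0.48207116
exp(-rT) = 0.96850658; exp(-qT) = 0.99750312
C = S_0 * exp(-qT) * N(d1) - K * exp(-rT) * N(d2)
N(d1) = 0.42380946; N(d2) = 0.31487770
C = 11.3500 * 0.99750312 * 0.42380946 - 12.8900 * 0.96850658 * 0.31487770 = 0.8673


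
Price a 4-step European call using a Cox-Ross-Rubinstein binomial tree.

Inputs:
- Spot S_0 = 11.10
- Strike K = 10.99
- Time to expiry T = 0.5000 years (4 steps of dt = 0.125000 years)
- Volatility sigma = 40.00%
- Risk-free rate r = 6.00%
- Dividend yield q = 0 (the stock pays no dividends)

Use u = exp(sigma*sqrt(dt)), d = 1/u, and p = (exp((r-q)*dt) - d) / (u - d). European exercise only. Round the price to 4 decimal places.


dt = T/N = 0.125000
u = exp(sigma*sqrt(dt)) = 1.151910; d = 1/u = 0.868123
p = (exp((r-q)*dt) - d) / (u - d) = 0.491231
Discount per step: exp(-r*dt) = 0.992528
Stock lattice S(k, i) with i counting down-moves:
  k=0: S(0,0) = 11.1000
  k=1: S(1,0) = 12.7862; S(1,1) = 9.6362
  k=2: S(2,0) = 14.7286; S(2,1) = 11.1000; S(2,2) = 8.3654
  k=3: S(3,0) = 16.9660; S(3,1) = 12.7862; S(3,2) = 9.6362; S(3,3) = 7.2622
  k=4: S(4,0) = 19.5433; S(4,1) = 14.7286; S(4,2) = 11.1000; S(4,3) = 8.3654; S(4,4) = 6.3045
Terminal payoffs V(N, i) = max(S_T - K, 0):
  V(4,0) = 8.553261; V(4,1) = 3.738550; V(4,2) = 0.110000; V(4,3) = 0.000000; V(4,4) = 0.000000
Backward induction: V(k, i) = exp(-r*dt) * [p * V(k+1, i) + (1-p) * V(k+1, i+1)].
  V(3,0) = exp(-r*dt) * [p*8.553261 + (1-p)*3.738550] = 6.058080
  V(3,1) = exp(-r*dt) * [p*3.738550 + (1-p)*0.110000] = 1.878317
  V(3,2) = exp(-r*dt) * [p*0.110000 + (1-p)*0.000000] = 0.053632
  V(3,3) = exp(-r*dt) * [p*0.000000 + (1-p)*0.000000] = 0.000000
  V(2,0) = exp(-r*dt) * [p*6.058080 + (1-p)*1.878317] = 3.902170
  V(2,1) = exp(-r*dt) * [p*1.878317 + (1-p)*0.053632] = 0.942876
  V(2,2) = exp(-r*dt) * [p*0.053632 + (1-p)*0.000000] = 0.026149
  V(1,0) = exp(-r*dt) * [p*3.902170 + (1-p)*0.942876] = 2.378666
  V(1,1) = exp(-r*dt) * [p*0.942876 + (1-p)*0.026149] = 0.472913
  V(0,0) = exp(-r*dt) * [p*2.378666 + (1-p)*0.472913] = 1.398550

Answer: Price = V(0,0) = 1.3985


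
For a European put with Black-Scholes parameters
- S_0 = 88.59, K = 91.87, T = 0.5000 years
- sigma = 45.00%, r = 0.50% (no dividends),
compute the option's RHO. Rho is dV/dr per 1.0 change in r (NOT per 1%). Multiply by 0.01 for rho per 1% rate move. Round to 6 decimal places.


Answer: Rho = -27.706925

Derivation:
d1 = 0.0527012974; d2 = -0.2654967542
phi(d1) = 0.3983886484; exp(-qT) = 1.0000000000; exp(-rT) = 0.9975031224
N(-d2) = 0.6046865950
Rho = -K*T*exp(-rT)*N(-d2) = -91.8700 * 0.5000 * 0.9975031224 * 0.6046865950 = -27.706925


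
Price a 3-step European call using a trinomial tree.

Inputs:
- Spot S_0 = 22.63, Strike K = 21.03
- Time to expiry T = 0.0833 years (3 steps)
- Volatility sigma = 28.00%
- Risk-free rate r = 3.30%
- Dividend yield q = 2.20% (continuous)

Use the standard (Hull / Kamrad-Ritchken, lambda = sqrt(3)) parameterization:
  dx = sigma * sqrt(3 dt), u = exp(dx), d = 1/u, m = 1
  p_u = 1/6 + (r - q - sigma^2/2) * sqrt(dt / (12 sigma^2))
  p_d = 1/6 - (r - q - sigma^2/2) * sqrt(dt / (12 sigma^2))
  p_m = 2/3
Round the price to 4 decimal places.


Answer: Price = V(0,0) = 1.7750

Derivation:
dt = T/N = 0.027767; dx = sigma*sqrt(3*dt) = 0.080813
u = exp(dx) = 1.084168; d = 1/u = 0.922366
p_u = 0.161822, p_m = 0.666667, p_d = 0.171511
Discount per step: exp(-r*dt) = 0.999084
Stock lattice S(k, j) with j the centered position index:
  k=0: S(0,+0) = 22.6300
  k=1: S(1,-1) = 20.8731; S(1,+0) = 22.6300; S(1,+1) = 24.5347
  k=2: S(2,-2) = 19.2527; S(2,-1) = 20.8731; S(2,+0) = 22.6300; S(2,+1) = 24.5347; S(2,+2) = 26.5998
  k=3: S(3,-3) = 17.7580; S(3,-2) = 19.2527; S(3,-1) = 20.8731; S(3,+0) = 22.6300; S(3,+1) = 24.5347; S(3,+2) = 26.5998; S(3,+3) = 28.8386
Terminal payoffs V(N, j) = max(S_T - K, 0):
  V(3,-3) = 0.000000; V(3,-2) = 0.000000; V(3,-1) = 0.000000; V(3,+0) = 1.600000; V(3,+1) = 3.504722; V(3,+2) = 5.569760; V(3,+3) = 7.808609
Backward induction: V(k, j) = exp(-r*dt) * [p_u * V(k+1, j+1) + p_m * V(k+1, j) + p_d * V(k+1, j-1)]
  V(2,-2) = exp(-r*dt) * [p_u*0.000000 + p_m*0.000000 + p_d*0.000000] = 0.000000
  V(2,-1) = exp(-r*dt) * [p_u*1.600000 + p_m*0.000000 + p_d*0.000000] = 0.258678
  V(2,+0) = exp(-r*dt) * [p_u*3.504722 + p_m*1.600000 + p_d*0.000000] = 1.632311
  V(2,+1) = exp(-r*dt) * [p_u*5.569760 + p_m*3.504722 + p_d*1.600000] = 3.508992
  V(2,+2) = exp(-r*dt) * [p_u*7.808609 + p_m*5.569760 + p_d*3.504722] = 5.572769
  V(1,-1) = exp(-r*dt) * [p_u*1.632311 + p_m*0.258678 + p_d*0.000000] = 0.436196
  V(1,+0) = exp(-r*dt) * [p_u*3.508992 + p_m*1.632311 + p_d*0.258678] = 1.698849
  V(1,+1) = exp(-r*dt) * [p_u*5.572769 + p_m*3.508992 + p_d*1.632311] = 3.517860
  V(0,+0) = exp(-r*dt) * [p_u*3.517860 + p_m*1.698849 + p_d*0.436196] = 1.775018


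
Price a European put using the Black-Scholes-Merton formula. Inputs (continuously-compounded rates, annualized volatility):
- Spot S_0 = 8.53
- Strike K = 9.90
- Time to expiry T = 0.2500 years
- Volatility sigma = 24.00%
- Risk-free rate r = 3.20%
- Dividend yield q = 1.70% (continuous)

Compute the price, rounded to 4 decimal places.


Answer: Price = 1.3875

Derivation:
d1 = (ln(S/K) + (r - q + 0.5*sigma^2) * T) / (sigma * sqrt(T)) = -1.14996163
d2 = d1 - sigma * sqrt(T) = -1.26996163
exp(-rT) = 0.99203191; exp(-qT) = 0.99575902
P = K * exp(-rT) * N(-d2) - S_0 * exp(-qT) * N(-d1)
N(-d1) = 0.87492016; N(-d2) = 0.89795085
P = 9.9000 * 0.99203191 * 0.89795085 - 8.5300 * 0.99575902 * 0.87492016 = 1.3875


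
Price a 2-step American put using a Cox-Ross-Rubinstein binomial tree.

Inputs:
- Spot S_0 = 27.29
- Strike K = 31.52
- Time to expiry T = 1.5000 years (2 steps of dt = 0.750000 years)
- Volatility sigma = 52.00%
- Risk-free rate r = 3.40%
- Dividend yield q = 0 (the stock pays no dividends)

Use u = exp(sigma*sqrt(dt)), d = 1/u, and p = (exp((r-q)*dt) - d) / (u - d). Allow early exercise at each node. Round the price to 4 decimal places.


dt = T/N = 0.750000
u = exp(sigma*sqrt(dt)) = 1.568835; d = 1/u = 0.637416
p = (exp((r-q)*dt) - d) / (u - d) = 0.417011
Discount per step: exp(-r*dt) = 0.974822
Stock lattice S(k, i) with i counting down-moves:
  k=0: S(0,0) = 27.2900
  k=1: S(1,0) = 42.8135; S(1,1) = 17.3951
  k=2: S(2,0) = 67.1673; S(2,1) = 27.2900; S(2,2) = 11.0879
Terminal payoffs V(N, i) = max(K - S_T, 0):
  V(2,0) = 0.000000; V(2,1) = 4.230000; V(2,2) = 20.432106
Backward induction: V(k, i) = exp(-r*dt) * [p * V(k+1, i) + (1-p) * V(k+1, i+1)]; then take max(V_cont, immediate exercise) for American.
  V(1,0) = exp(-r*dt) * [p*0.000000 + (1-p)*4.230000] = 2.403954; exercise = 0.000000; V(1,0) = max -> 2.403954
  V(1,1) = exp(-r*dt) * [p*4.230000 + (1-p)*20.432106] = 13.331326; exercise = 14.124925; V(1,1) = max -> 14.124925
  V(0,0) = exp(-r*dt) * [p*2.403954 + (1-p)*14.124925] = 9.004579; exercise = 4.230000; V(0,0) = max -> 9.004579

Answer: Price = V(0,0) = 9.0046


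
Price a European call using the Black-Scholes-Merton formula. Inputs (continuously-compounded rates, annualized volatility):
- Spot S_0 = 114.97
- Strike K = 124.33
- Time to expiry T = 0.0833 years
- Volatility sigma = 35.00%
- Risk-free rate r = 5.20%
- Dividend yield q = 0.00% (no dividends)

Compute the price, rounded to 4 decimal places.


d1 = (ln(S/K) + (r - q + 0.5*sigma^2) * T) / (sigma * sqrt(T)) = -0.68141989
d2 = d1 - sigma * sqrt(T) = -0.78243598
exp(-rT) = 0.99567777; exp(-qT) = 1.00000000
C = S_0 * exp(-qT) * N(d1) - K * exp(-rT) * N(d2)
N(d1) = 0.24780292; N(d2) = 0.21697920
C = 114.9700 * 1.00000000 * 0.24780292 - 124.3300 * 0.99567777 * 0.21697920 = 1.6295

Answer: Price = 1.6295


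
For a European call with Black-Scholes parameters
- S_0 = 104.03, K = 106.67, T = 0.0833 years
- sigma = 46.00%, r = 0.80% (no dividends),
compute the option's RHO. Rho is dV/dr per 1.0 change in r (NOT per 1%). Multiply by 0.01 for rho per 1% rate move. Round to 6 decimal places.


d1 = -0.1173593551; d2 = -0.2501233562
phi(d1) = 0.3962043592; exp(-qT) = 1.0000000000; exp(-rT) = 0.9993338220
N(d2) = 0.4012459771
Rho = K*T*exp(-rT)*N(d2) = 106.6700 * 0.0833 * 0.9993338220 * 0.4012459771 = 3.562941

Answer: Rho = 3.562941


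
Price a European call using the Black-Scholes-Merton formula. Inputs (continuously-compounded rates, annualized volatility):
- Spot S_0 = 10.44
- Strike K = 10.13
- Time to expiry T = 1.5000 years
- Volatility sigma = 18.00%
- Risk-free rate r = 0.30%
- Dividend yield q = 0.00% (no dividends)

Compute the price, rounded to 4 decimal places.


Answer: Price = 1.0895

Derivation:
d1 = (ln(S/K) + (r - q + 0.5*sigma^2) * T) / (sigma * sqrt(T)) = 0.26737208
d2 = d1 - sigma * sqrt(T) = 0.04691800
exp(-rT) = 0.99551011; exp(-qT) = 1.00000000
C = S_0 * exp(-qT) * N(d1) - K * exp(-rT) * N(d2)
N(d1) = 0.60540865; N(d2) = 0.51871071
C = 10.4400 * 1.00000000 * 0.60540865 - 10.1300 * 0.99551011 * 0.51871071 = 1.0895


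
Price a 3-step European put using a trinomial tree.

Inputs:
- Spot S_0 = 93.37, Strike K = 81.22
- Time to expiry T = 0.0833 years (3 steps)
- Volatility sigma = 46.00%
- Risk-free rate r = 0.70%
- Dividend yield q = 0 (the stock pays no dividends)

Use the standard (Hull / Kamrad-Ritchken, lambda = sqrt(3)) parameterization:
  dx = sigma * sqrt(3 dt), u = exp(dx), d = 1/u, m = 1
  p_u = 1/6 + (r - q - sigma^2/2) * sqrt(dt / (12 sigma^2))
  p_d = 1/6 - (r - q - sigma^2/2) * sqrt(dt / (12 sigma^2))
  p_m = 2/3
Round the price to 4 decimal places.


dt = T/N = 0.027767; dx = sigma*sqrt(3*dt) = 0.132764
u = exp(dx) = 1.141980; d = 1/u = 0.875672
p_u = 0.156335, p_m = 0.666667, p_d = 0.176998
Discount per step: exp(-r*dt) = 0.999806
Stock lattice S(k, j) with j the centered position index:
  k=0: S(0,+0) = 93.3700
  k=1: S(1,-1) = 81.7615; S(1,+0) = 93.3700; S(1,+1) = 106.6267
  k=2: S(2,-2) = 71.5962; S(2,-1) = 81.7615; S(2,+0) = 93.3700; S(2,+1) = 106.6267; S(2,+2) = 121.7656
  k=3: S(3,-3) = 62.6948; S(3,-2) = 71.5962; S(3,-1) = 81.7615; S(3,+0) = 93.3700; S(3,+1) = 106.6267; S(3,+2) = 121.7656; S(3,+3) = 139.0540
Terminal payoffs V(N, j) = max(K - S_T, 0):
  V(3,-3) = 18.525226; V(3,-2) = 9.623793; V(3,-1) = 0.000000; V(3,+0) = 0.000000; V(3,+1) = 0.000000; V(3,+2) = 0.000000; V(3,+3) = 0.000000
Backward induction: V(k, j) = exp(-r*dt) * [p_u * V(k+1, j+1) + p_m * V(k+1, j) + p_d * V(k+1, j-1)]
  V(2,-2) = exp(-r*dt) * [p_u*0.000000 + p_m*9.623793 + p_d*18.525226] = 9.692912
  V(2,-1) = exp(-r*dt) * [p_u*0.000000 + p_m*0.000000 + p_d*9.623793] = 1.703064
  V(2,+0) = exp(-r*dt) * [p_u*0.000000 + p_m*0.000000 + p_d*0.000000] = 0.000000
  V(2,+1) = exp(-r*dt) * [p_u*0.000000 + p_m*0.000000 + p_d*0.000000] = 0.000000
  V(2,+2) = exp(-r*dt) * [p_u*0.000000 + p_m*0.000000 + p_d*0.000000] = 0.000000
  V(1,-1) = exp(-r*dt) * [p_u*0.000000 + p_m*1.703064 + p_d*9.692912] = 2.850451
  V(1,+0) = exp(-r*dt) * [p_u*0.000000 + p_m*0.000000 + p_d*1.703064] = 0.301381
  V(1,+1) = exp(-r*dt) * [p_u*0.000000 + p_m*0.000000 + p_d*0.000000] = 0.000000
  V(0,+0) = exp(-r*dt) * [p_u*0.000000 + p_m*0.301381 + p_d*2.850451] = 0.705309

Answer: Price = V(0,0) = 0.7053


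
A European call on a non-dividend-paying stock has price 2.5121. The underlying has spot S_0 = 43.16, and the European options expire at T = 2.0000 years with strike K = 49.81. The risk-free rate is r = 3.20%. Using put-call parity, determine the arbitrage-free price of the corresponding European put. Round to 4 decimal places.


Answer: Put price = 6.0741

Derivation:
Put-call parity: C - P = S_0 * exp(-qT) - K * exp(-rT).
S_0 * exp(-qT) = 43.1600 * 1.00000000 = 43.16000000
K * exp(-rT) = 49.8100 * 0.93800500 = 46.72202903
P = C - S*exp(-qT) + K*exp(-rT)
P = 2.5121 - 43.16000000 + 46.72202903 = 6.0741


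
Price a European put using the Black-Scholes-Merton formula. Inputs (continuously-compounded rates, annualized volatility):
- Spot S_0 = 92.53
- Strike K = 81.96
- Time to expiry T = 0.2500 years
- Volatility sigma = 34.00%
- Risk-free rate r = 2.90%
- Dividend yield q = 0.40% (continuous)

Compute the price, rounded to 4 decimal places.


d1 = (ln(S/K) + (r - q + 0.5*sigma^2) * T) / (sigma * sqrt(T)) = 0.83530349
d2 = d1 - sigma * sqrt(T) = 0.66530349
exp(-rT) = 0.99277622; exp(-qT) = 0.99900050
P = K * exp(-rT) * N(-d2) - S_0 * exp(-qT) * N(-d1)
N(-d1) = 0.20177343; N(-d2) = 0.25292820
P = 81.9600 * 0.99277622 * 0.25292820 - 92.5300 * 0.99900050 * 0.20177343 = 1.9288

Answer: Price = 1.9288


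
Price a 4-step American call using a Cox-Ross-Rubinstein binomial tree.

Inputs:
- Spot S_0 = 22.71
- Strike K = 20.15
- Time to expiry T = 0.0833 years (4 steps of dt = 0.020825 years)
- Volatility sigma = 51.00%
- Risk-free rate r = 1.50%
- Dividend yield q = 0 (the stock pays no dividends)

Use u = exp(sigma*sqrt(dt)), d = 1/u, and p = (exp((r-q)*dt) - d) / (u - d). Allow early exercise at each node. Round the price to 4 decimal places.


dt = T/N = 0.020825
u = exp(sigma*sqrt(dt)) = 1.076373; d = 1/u = 0.929046
p = (exp((r-q)*dt) - d) / (u - d) = 0.483730
Discount per step: exp(-r*dt) = 0.999688
Stock lattice S(k, i) with i counting down-moves:
  k=0: S(0,0) = 22.7100
  k=1: S(1,0) = 24.4444; S(1,1) = 21.0986
  k=2: S(2,0) = 26.3113; S(2,1) = 22.7100; S(2,2) = 19.6016
  k=3: S(3,0) = 28.3208; S(3,1) = 24.4444; S(3,2) = 21.0986; S(3,3) = 18.2108
  k=4: S(4,0) = 30.4838; S(4,1) = 26.3113; S(4,2) = 22.7100; S(4,3) = 19.6016; S(4,4) = 16.9186
Terminal payoffs V(N, i) = max(S_T - K, 0):
  V(4,0) = 10.333791; V(4,1) = 6.161345; V(4,2) = 2.560000; V(4,3) = 0.000000; V(4,4) = 0.000000
Backward induction: V(k, i) = exp(-r*dt) * [p * V(k+1, i) + (1-p) * V(k+1, i+1)]; then take max(V_cont, immediate exercise) for American.
  V(3,0) = exp(-r*dt) * [p*10.333791 + (1-p)*6.161345] = 8.177126; exercise = 8.170832; V(3,0) = max -> 8.177126
  V(3,1) = exp(-r*dt) * [p*6.161345 + (1-p)*2.560000] = 4.300733; exercise = 4.294440; V(3,1) = max -> 4.300733
  V(3,2) = exp(-r*dt) * [p*2.560000 + (1-p)*0.000000] = 1.237961; exercise = 0.948626; V(3,2) = max -> 1.237961
  V(3,3) = exp(-r*dt) * [p*0.000000 + (1-p)*0.000000] = 0.000000; exercise = 0.000000; V(3,3) = max -> 0.000000
  V(2,0) = exp(-r*dt) * [p*8.177126 + (1-p)*4.300733] = 6.173930; exercise = 6.161345; V(2,0) = max -> 6.173930
  V(2,1) = exp(-r*dt) * [p*4.300733 + (1-p)*1.237961] = 2.718665; exercise = 2.560000; V(2,1) = max -> 2.718665
  V(2,2) = exp(-r*dt) * [p*1.237961 + (1-p)*0.000000] = 0.598651; exercise = 0.000000; V(2,2) = max -> 0.598651
  V(1,0) = exp(-r*dt) * [p*6.173930 + (1-p)*2.718665] = 4.388708; exercise = 4.294440; V(1,0) = max -> 4.388708
  V(1,1) = exp(-r*dt) * [p*2.718665 + (1-p)*0.598651] = 1.623657; exercise = 0.948626; V(1,1) = max -> 1.623657
  V(0,0) = exp(-r*dt) * [p*4.388708 + (1-p)*1.623657] = 2.960269; exercise = 2.560000; V(0,0) = max -> 2.960269

Answer: Price = V(0,0) = 2.9603


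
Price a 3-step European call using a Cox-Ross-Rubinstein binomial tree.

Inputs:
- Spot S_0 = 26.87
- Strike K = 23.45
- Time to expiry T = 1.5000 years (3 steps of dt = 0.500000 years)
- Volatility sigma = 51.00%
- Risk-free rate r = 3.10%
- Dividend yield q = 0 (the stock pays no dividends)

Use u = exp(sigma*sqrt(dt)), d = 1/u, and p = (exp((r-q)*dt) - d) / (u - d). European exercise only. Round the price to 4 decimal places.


dt = T/N = 0.500000
u = exp(sigma*sqrt(dt)) = 1.434225; d = 1/u = 0.697241
p = (exp((r-q)*dt) - d) / (u - d) = 0.432004
Discount per step: exp(-r*dt) = 0.984620
Stock lattice S(k, i) with i counting down-moves:
  k=0: S(0,0) = 26.8700
  k=1: S(1,0) = 38.5376; S(1,1) = 18.7349
  k=2: S(2,0) = 55.2716; S(2,1) = 26.8700; S(2,2) = 13.0627
  k=3: S(3,0) = 79.2719; S(3,1) = 38.5376; S(3,2) = 18.7349; S(3,3) = 9.1079
Terminal payoffs V(N, i) = max(S_T - K, 0):
  V(3,0) = 55.821907; V(3,1) = 15.087619; V(3,2) = 0.000000; V(3,3) = 0.000000
Backward induction: V(k, i) = exp(-r*dt) * [p * V(k+1, i) + (1-p) * V(k+1, i+1)].
  V(2,0) = exp(-r*dt) * [p*55.821907 + (1-p)*15.087619] = 32.182279
  V(2,1) = exp(-r*dt) * [p*15.087619 + (1-p)*0.000000] = 6.417662
  V(2,2) = exp(-r*dt) * [p*0.000000 + (1-p)*0.000000] = 0.000000
  V(1,0) = exp(-r*dt) * [p*32.182279 + (1-p)*6.417662] = 17.278179
  V(1,1) = exp(-r*dt) * [p*6.417662 + (1-p)*0.000000] = 2.729813
  V(0,0) = exp(-r*dt) * [p*17.278179 + (1-p)*2.729813] = 8.876113

Answer: Price = V(0,0) = 8.8761


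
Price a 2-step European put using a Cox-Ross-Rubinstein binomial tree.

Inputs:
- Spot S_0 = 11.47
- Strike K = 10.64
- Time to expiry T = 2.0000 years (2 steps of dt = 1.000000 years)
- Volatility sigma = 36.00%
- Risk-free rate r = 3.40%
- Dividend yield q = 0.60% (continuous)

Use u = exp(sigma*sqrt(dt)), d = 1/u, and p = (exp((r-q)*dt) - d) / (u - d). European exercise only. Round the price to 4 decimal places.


Answer: Price = V(0,0) = 1.4315

Derivation:
dt = T/N = 1.000000
u = exp(sigma*sqrt(dt)) = 1.433329; d = 1/u = 0.697676
p = (exp((r-q)*dt) - d) / (u - d) = 0.449559
Discount per step: exp(-r*dt) = 0.966572
Stock lattice S(k, i) with i counting down-moves:
  k=0: S(0,0) = 11.4700
  k=1: S(1,0) = 16.4403; S(1,1) = 8.0023
  k=2: S(2,0) = 23.5643; S(2,1) = 11.4700; S(2,2) = 5.5830
Terminal payoffs V(N, i) = max(K - S_T, 0):
  V(2,0) = 0.000000; V(2,1) = 0.000000; V(2,2) = 5.056952
Backward induction: V(k, i) = exp(-r*dt) * [p * V(k+1, i) + (1-p) * V(k+1, i+1)].
  V(1,0) = exp(-r*dt) * [p*0.000000 + (1-p)*0.000000] = 0.000000
  V(1,1) = exp(-r*dt) * [p*0.000000 + (1-p)*5.056952] = 2.690504
  V(0,0) = exp(-r*dt) * [p*0.000000 + (1-p)*2.690504] = 1.431458


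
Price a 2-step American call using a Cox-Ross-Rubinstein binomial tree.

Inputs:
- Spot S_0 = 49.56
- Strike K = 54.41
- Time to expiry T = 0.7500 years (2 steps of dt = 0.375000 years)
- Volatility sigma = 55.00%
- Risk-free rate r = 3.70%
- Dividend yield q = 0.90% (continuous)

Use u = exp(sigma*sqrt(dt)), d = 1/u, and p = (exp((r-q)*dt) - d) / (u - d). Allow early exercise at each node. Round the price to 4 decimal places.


dt = T/N = 0.375000
u = exp(sigma*sqrt(dt)) = 1.400466; d = 1/u = 0.714048
p = (exp((r-q)*dt) - d) / (u - d) = 0.431963
Discount per step: exp(-r*dt) = 0.986221
Stock lattice S(k, i) with i counting down-moves:
  k=0: S(0,0) = 49.5600
  k=1: S(1,0) = 69.4071; S(1,1) = 35.3882
  k=2: S(2,0) = 97.2022; S(2,1) = 49.5600; S(2,2) = 25.2689
Terminal payoffs V(N, i) = max(S_T - K, 0):
  V(2,0) = 42.792238; V(2,1) = 0.000000; V(2,2) = 0.000000
Backward induction: V(k, i) = exp(-r*dt) * [p * V(k+1, i) + (1-p) * V(k+1, i+1)]; then take max(V_cont, immediate exercise) for American.
  V(1,0) = exp(-r*dt) * [p*42.792238 + (1-p)*0.000000] = 18.229970; exercise = 14.997081; V(1,0) = max -> 18.229970
  V(1,1) = exp(-r*dt) * [p*0.000000 + (1-p)*0.000000] = 0.000000; exercise = 0.000000; V(1,1) = max -> 0.000000
  V(0,0) = exp(-r*dt) * [p*18.229970 + (1-p)*0.000000] = 7.766170; exercise = 0.000000; V(0,0) = max -> 7.766170

Answer: Price = V(0,0) = 7.7662


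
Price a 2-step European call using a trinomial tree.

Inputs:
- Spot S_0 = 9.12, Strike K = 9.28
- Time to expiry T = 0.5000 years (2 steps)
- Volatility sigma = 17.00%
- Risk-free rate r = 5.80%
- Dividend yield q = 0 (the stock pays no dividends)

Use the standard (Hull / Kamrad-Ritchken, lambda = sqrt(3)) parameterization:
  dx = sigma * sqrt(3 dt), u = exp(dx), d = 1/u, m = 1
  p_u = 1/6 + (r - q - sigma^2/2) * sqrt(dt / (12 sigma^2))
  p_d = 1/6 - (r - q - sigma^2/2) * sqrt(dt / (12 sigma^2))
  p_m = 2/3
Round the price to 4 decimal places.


dt = T/N = 0.250000; dx = sigma*sqrt(3*dt) = 0.147224
u = exp(dx) = 1.158614; d = 1/u = 0.863100
p_u = 0.203643, p_m = 0.666667, p_d = 0.129691
Discount per step: exp(-r*dt) = 0.985605
Stock lattice S(k, j) with j the centered position index:
  k=0: S(0,+0) = 9.1200
  k=1: S(1,-1) = 7.8715; S(1,+0) = 9.1200; S(1,+1) = 10.5666
  k=2: S(2,-2) = 6.7939; S(2,-1) = 7.8715; S(2,+0) = 9.1200; S(2,+1) = 10.5666; S(2,+2) = 12.2426
Terminal payoffs V(N, j) = max(S_T - K, 0):
  V(2,-2) = 0.000000; V(2,-1) = 0.000000; V(2,+0) = 0.000000; V(2,+1) = 1.286558; V(2,+2) = 2.962560
Backward induction: V(k, j) = exp(-r*dt) * [p_u * V(k+1, j+1) + p_m * V(k+1, j) + p_d * V(k+1, j-1)]
  V(1,-1) = exp(-r*dt) * [p_u*0.000000 + p_m*0.000000 + p_d*0.000000] = 0.000000
  V(1,+0) = exp(-r*dt) * [p_u*1.286558 + p_m*0.000000 + p_d*0.000000] = 0.258226
  V(1,+1) = exp(-r*dt) * [p_u*2.962560 + p_m*1.286558 + p_d*0.000000] = 1.439977
  V(0,+0) = exp(-r*dt) * [p_u*1.439977 + p_m*0.258226 + p_d*0.000000] = 0.458692

Answer: Price = V(0,0) = 0.4587
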